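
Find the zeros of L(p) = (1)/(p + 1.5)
Numerator is a nonzero constant (1) → Zeros: none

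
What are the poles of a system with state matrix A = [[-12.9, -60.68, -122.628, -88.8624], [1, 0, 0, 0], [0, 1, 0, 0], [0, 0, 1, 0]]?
Eigenvalues solve det(λI - A) = 0.
Characteristic polynomial: λ^4 + 12.9*λ^3 + 60.68*λ^2 + 122.628*λ + 88.8624 = 0.
Factor: (λ + 3.3)(λ + 3.4)(λ + 1.8)(λ + 4.4) = 0.
Roots: -1.8, -3.3, -3.4, -4.4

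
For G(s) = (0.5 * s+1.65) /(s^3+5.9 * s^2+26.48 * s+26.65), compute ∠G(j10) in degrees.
Substitute s = j*10: G(j10) = -0.00536848 - 0.00186934j.
∠G(j10) = atan2(Im, Re) = atan2(-0.00186934, -0.00536848) = -160.80°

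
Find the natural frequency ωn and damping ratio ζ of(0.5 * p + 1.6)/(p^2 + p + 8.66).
Underdamped: complex pole -0.5 + 2.9j. ωn = |pole| = 2.943, ζ = -Re(pole)/ωn = 0.1699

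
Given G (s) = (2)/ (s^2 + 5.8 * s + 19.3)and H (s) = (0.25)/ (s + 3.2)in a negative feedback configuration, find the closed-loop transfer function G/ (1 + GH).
Closed-loop T = G/(1+GH).
Numerator: G_num * H_den = 2*s + 6.4.
Denominator: G_den * H_den + G_num * H_num = (s^3 + 9*s^2 + 37.86*s + 61.76) + (0.5) = s^3 + 9*s^2 + 37.86*s + 62.26.
T(s) = (2*s + 6.4)/(s^3 + 9*s^2 + 37.86*s + 62.26)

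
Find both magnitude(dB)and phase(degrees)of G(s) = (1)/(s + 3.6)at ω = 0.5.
Substitute s = j*0.5: G(j0.5) = 0.272521 - 0.0378501j.
|G| = 20*log₁₀(sqrt(Re²+Im²)) = -11.21 dB.
∠G = atan2(Im, Re) = -7.91°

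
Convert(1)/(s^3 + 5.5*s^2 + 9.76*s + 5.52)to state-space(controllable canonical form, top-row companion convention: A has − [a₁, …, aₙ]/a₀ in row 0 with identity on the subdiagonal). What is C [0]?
Reachable canonical form: C = numerator coefficients (right-aligned, zero-padded to length n).
num = 1, C = [[0, 0, 1]].
C[0] = 0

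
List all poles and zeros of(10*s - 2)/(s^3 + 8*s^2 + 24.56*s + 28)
Set denominator = 0: s^3 + 8*s^2 + 24.56*s + 28 = (s + 2.8)(s^2 + 5.2*s + 10) = 0 → Poles: -2.6 + 1.8j, -2.6 - 1.8j, -2.8
Set numerator = 0: 10*s - 2 = 0 → Zeros: 0.2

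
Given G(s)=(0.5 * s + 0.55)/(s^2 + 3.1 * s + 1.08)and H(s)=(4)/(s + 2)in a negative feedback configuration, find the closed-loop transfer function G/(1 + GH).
Closed-loop T = G/(1+GH).
Numerator: G_num * H_den = 0.5*s^2 + 1.55*s + 1.1.
Denominator: G_den * H_den + G_num * H_num = (s^3 + 5.1*s^2 + 7.28*s + 2.16) + (2*s + 2.2) = s^3 + 5.1*s^2 + 9.28*s + 4.36.
T(s) = (0.5*s^2 + 1.55*s + 1.1)/(s^3 + 5.1*s^2 + 9.28*s + 4.36)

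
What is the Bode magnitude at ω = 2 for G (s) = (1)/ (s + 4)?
Substitute s = j*2: G(j2) = 0.2 - 0.1j.
|G(j2)| = sqrt(Re² + Im²) = 0.2236.
20*log₁₀(0.2236) = -13.01 dB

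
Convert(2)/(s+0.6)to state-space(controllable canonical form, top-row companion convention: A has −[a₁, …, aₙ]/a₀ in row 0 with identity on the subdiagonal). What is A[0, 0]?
Reachable canonical form for den = s + 0.6: top row of A = -[a₁,a₂,...,aₙ]/a₀, ones on the subdiagonal, zeros elsewhere.
A = [[-0.6]].
A[0,0] = -0.6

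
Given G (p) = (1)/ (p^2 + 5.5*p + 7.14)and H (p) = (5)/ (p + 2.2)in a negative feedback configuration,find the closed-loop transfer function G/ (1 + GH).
Closed-loop T = G/(1+GH).
Numerator: G_num * H_den = p + 2.2.
Denominator: G_den * H_den + G_num * H_num = (p^3 + 7.7*p^2 + 19.24*p + 15.708) + (5) = p^3 + 7.7*p^2 + 19.24*p + 20.708.
T(p) = (p + 2.2)/(p^3 + 7.7*p^2 + 19.24*p + 20.708)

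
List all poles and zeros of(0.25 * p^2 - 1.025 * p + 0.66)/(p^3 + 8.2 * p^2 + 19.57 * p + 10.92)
Set denominator = 0: p^3 + 8.2*p^2 + 19.57*p + 10.92 = (p + 3.5)(p + 0.8)(p + 3.9) = 0 → Poles: -0.8, -3.5, -3.9
Set numerator = 0: 0.25*p^2 - 1.025*p + 0.66 = 0.25*(p - 0.8)(p - 3.3) = 0 → Zeros: 0.8, 3.3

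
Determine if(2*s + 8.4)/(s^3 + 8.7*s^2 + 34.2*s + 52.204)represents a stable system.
Denominator: s^3 + 8.7*s^2 + 34.2*s + 52.204 = (s + 3.1)(s^2 + 5.6*s + 16.84). Poles: -2.8 + 3j, -2.8 - 3j, -3.1. All Re(p)<0: Yes (stable)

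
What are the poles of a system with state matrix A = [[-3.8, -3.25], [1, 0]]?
Eigenvalues solve det(λI - A) = 0.
Characteristic polynomial: λ^2 + 3.8*λ + 3.25 = 0.
Factor: (λ + 2.5)(λ + 1.3) = 0.
Roots: -1.3, -2.5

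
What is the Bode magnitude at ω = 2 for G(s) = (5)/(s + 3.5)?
Substitute s = j*2: G(j2) = 1.07692 - 0.615385j.
|G(j2)| = sqrt(Re² + Im²) = 1.24.
20*log₁₀(1.24) = 1.87 dB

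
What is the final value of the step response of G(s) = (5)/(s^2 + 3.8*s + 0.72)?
FVT: lim_{t→∞} y(t) = lim_{s→0} s*Y(s) where Y(s) = G(s)/s.
= lim_{s→0} G(s) = G(0) = num(0)/den(0) = 5/0.72 = 6.944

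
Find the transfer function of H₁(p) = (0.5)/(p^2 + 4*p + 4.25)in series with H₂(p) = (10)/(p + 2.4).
Series: H = H₁ · H₂ = (n₁·n₂)/(d₁·d₂).
Num: n₁·n₂ = 5. Den: d₁·d₂ = p^3 + 6.4*p^2 + 13.85*p + 10.2.
H(p) = (5)/(p^3 + 6.4*p^2 + 13.85*p + 10.2)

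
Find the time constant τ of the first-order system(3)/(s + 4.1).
First-order system: τ = -1/pole. Pole = -4.1. τ = -1/(-4.1) = 0.2439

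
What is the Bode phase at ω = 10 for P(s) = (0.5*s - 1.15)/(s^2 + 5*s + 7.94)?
Substitute s = j*10: P(j10) = 0.0324253 - 0.0367014j.
∠P(j10) = atan2(Im, Re) = atan2(-0.0367014, 0.0324253) = -48.54°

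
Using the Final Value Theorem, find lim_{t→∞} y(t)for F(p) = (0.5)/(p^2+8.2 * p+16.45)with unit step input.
FVT: lim_{t→∞} y(t) = lim_{p→0} p*Y(p) where Y(p) = F(p)/p.
= lim_{p→0} F(p) = F(0) = num(0)/den(0) = 0.5/16.45 = 0.0304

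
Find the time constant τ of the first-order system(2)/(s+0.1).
First-order system: τ = -1/pole. Pole = -0.1. τ = -1/(-0.1) = 10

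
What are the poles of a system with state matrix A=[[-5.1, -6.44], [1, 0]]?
Eigenvalues solve det(λI - A) = 0.
Characteristic polynomial: λ^2 + 5.1*λ + 6.44 = 0.
Factor: (λ + 2.3)(λ + 2.8) = 0.
Roots: -2.3, -2.8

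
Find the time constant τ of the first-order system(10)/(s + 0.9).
First-order system: τ = -1/pole. Pole = -0.9. τ = -1/(-0.9) = 1.111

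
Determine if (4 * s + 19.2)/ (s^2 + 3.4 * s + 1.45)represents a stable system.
Denominator: s^2 + 3.4*s + 1.45 = (s + 0.5)(s + 2.9). Poles: -0.5, -2.9. All Re(p)<0: Yes (stable)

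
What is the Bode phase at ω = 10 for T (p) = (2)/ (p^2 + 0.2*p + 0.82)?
Substitute p = j*10: T(j10) = -0.0201572 - 0.000406476j.
∠T(j10) = atan2(Im, Re) = atan2(-0.000406476, -0.0201572) = -178.84°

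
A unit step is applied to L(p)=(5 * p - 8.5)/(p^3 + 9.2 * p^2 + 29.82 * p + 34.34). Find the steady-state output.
FVT: lim_{t→∞} y(t) = lim_{p→0} p*Y(p) where Y(p) = L(p)/p.
= lim_{p→0} L(p) = L(0) = num(0)/den(0) = -8.5/34.34 = -0.2475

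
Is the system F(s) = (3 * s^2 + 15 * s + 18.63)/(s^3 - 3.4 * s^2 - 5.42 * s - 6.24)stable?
Denominator: s^3 - 3.4*s^2 - 5.42*s - 6.24 = (s - 4.8)(s^2 + 1.4*s + 1.3). Poles: -0.7 + 0.9j, -0.7 - 0.9j, 4.8. All Re(p)<0: No (unstable)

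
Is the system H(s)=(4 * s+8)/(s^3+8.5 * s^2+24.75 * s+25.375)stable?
Denominator: s^3 + 8.5*s^2 + 24.75*s + 25.375 = (s + 3.5)(s^2 + 5*s + 7.25). Poles: -2.5 + 1j, -2.5 - 1j, -3.5. All Re(p)<0: Yes (stable)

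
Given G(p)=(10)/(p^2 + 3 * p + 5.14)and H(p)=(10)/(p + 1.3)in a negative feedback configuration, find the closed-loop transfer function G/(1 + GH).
Closed-loop T = G/(1+GH).
Numerator: G_num * H_den = 10*p + 13.
Denominator: G_den * H_den + G_num * H_num = (p^3 + 4.3*p^2 + 9.04*p + 6.682) + (100) = p^3 + 4.3*p^2 + 9.04*p + 106.682.
T(p) = (10*p + 13)/(p^3 + 4.3*p^2 + 9.04*p + 106.682)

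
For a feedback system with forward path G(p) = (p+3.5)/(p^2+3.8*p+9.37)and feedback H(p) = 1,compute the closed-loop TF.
Closed-loop T = G/(1+GH).
Numerator: G_num * H_den = p + 3.5.
Denominator: G_den * H_den + G_num * H_num = (p^2 + 3.8*p + 9.37) + (p + 3.5) = p^2 + 4.8*p + 12.87.
T(p) = (p + 3.5)/(p^2 + 4.8*p + 12.87)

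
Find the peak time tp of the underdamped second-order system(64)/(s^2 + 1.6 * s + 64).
Standard form: ωn²/(s²+2ζωn·s+ωn²) → ωn = 8, ζ = 0.1.
ωd = ωn·√(1-ζ²) = 8·√(1-0.1²) = 7.96.
tp = π/ωd = π/7.96 = 0.3947 s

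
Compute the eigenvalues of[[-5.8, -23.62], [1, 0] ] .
Eigenvalues solve det(λI - A) = 0.
Characteristic polynomial: λ^2 + 5.8*λ + 23.62 = 0.
Roots: -2.9 + 3.9j, -2.9 - 3.9j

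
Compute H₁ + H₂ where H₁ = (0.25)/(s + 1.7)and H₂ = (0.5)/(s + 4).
Parallel: H = H₁ + H₂ = (n₁·d₂ + n₂·d₁)/(d₁·d₂).
n₁·d₂ = 0.25*s + 1. n₂·d₁ = 0.5*s + 0.85. Sum = 0.75*s + 1.85. d₁·d₂ = s^2 + 5.7*s + 6.8.
H(s) = (0.75*s + 1.85)/(s^2 + 5.7*s + 6.8)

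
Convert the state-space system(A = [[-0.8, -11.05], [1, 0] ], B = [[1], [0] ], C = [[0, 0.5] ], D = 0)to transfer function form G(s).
G(s) = C(sI - A)⁻¹B + D.
Characteristic polynomial det(sI - A) = s^2 + 0.8*s + 11.05.
Numerator from C·adj(sI-A)·B + D·det(sI-A) = 0.5.
G(s) = (0.5)/(s^2 + 0.8*s + 11.05)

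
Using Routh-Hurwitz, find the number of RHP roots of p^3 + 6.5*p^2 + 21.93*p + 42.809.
Routh array:
p^3: [1, 21.93]; p^2: [6.5, 42.809]; p^1: [15.344]; p^0: [42.809]
First column: [1, 6.5, 15.344, 42.809]. Sign changes = RHP roots = 0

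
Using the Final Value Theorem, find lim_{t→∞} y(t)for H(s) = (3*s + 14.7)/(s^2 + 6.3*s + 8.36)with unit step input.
FVT: lim_{t→∞} y(t) = lim_{s→0} s*Y(s) where Y(s) = H(s)/s.
= lim_{s→0} H(s) = H(0) = num(0)/den(0) = 14.7/8.36 = 1.758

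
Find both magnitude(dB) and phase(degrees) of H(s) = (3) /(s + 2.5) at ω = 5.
Substitute s = j*5: H(j5) = 0.24 - 0.48j.
|H| = 20*log₁₀(sqrt(Re²+Im²)) = -5.41 dB.
∠H = atan2(Im, Re) = -63.43°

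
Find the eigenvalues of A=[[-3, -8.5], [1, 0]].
Eigenvalues solve det(λI - A) = 0.
Characteristic polynomial: λ^2 + 3*λ + 8.5 = 0.
Roots: -1.5 + 2.5j, -1.5 - 2.5j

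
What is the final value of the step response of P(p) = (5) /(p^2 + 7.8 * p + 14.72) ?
FVT: lim_{t→∞} y(t) = lim_{p→0} p*Y(p) where Y(p) = P(p)/p.
= lim_{p→0} P(p) = P(0) = num(0)/den(0) = 5/14.72 = 0.3397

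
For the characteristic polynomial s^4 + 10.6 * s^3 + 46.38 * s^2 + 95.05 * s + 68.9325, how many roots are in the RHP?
s^4 + 10.6*s^3 + 46.38*s^2 + 95.05*s + 68.9325 = (s + 1.5)(s + 3.5)(s^2 + 5.6*s + 13.13). Poles: -1.5, -2.8 + 2.3j, -2.8 - 2.3j, -3.5. RHP poles (Re>0): 0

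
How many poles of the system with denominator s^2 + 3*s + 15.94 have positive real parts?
Poles: -1.5 + 3.7j, -1.5 - 3.7j. RHP poles (Re>0): 0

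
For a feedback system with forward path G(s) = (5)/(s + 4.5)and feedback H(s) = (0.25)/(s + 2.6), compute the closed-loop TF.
Closed-loop T = G/(1+GH).
Numerator: G_num * H_den = 5*s + 13.
Denominator: G_den * H_den + G_num * H_num = (s^2 + 7.1*s + 11.7) + (1.25) = s^2 + 7.1*s + 12.95.
T(s) = (5*s + 13)/(s^2 + 7.1*s + 12.95)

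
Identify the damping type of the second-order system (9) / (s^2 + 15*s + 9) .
Standard form: ωn²/(s²+2ζωn·s+ωn²) gives ωn=3, ζ=2.5.
Overdamped (ζ = 2.5 > 1)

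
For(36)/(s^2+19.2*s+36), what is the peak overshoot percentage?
Standard form: ωn²/(s²+2ζωn·s+ωn²) → ωn = 6, ζ = 1.6.
ζ ≥ 1, so the response is non-oscillatory: peak overshoot = 0%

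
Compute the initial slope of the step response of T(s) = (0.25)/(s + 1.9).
IVT: y'(0⁺) = lim_{s→∞} s²·Y(s) = lim_{s→∞} s·T(s).
deg(num) = 0, deg(den) = 1, relative degree = 1, so s·T(s) → (leading num)/(leading den) = 0.25/1 = 0.25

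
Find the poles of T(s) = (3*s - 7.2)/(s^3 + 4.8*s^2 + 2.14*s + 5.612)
Set denominator = 0: s^3 + 4.8*s^2 + 2.14*s + 5.612 = (s + 4.6)(s^2 + 0.2*s + 1.22) = 0 → Poles: -0.1 + 1.1j, -0.1 - 1.1j, -4.6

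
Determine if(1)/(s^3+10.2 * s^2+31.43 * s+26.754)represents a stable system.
Denominator: s^3 + 10.2*s^2 + 31.43*s + 26.754 = (s + 3.9)(s + 1.4)(s + 4.9). Poles: -1.4, -3.9, -4.9. All Re(p)<0: Yes (stable)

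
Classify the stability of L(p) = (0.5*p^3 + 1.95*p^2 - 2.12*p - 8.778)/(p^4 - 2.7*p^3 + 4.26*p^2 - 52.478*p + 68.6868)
Denominator: p^4 - 2.7*p^3 + 4.26*p^2 - 52.478*p + 68.6868 = (p - 3.9)(p - 1.4)(p^2 + 2.6*p + 12.58). Poles: -1.3 + 3.3j, -1.3 - 3.3j, 1.4, 3.9. Unstable (2 pole(s) in RHP)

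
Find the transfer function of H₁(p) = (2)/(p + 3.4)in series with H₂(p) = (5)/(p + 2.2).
Series: H = H₁ · H₂ = (n₁·n₂)/(d₁·d₂).
Num: n₁·n₂ = 10. Den: d₁·d₂ = p^2 + 5.6*p + 7.48.
H(p) = (10)/(p^2 + 5.6*p + 7.48)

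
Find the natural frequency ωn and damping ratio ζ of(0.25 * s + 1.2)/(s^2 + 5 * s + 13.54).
Underdamped: complex pole -2.5 + 2.7j. ωn = |pole| = 3.68, ζ = -Re(pole)/ωn = 0.6794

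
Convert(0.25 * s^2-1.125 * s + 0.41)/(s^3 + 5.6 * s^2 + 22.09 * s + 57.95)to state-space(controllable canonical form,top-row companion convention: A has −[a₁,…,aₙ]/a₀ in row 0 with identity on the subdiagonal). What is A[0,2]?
Reachable canonical form for den = s^3 + 5.6*s^2 + 22.09*s + 57.95: top row of A = -[a₁,a₂,...,aₙ]/a₀, ones on the subdiagonal, zeros elsewhere.
A = [[-5.6, -22.09, -57.95], [1, 0, 0], [0, 1, 0]].
A[0,2] = -57.95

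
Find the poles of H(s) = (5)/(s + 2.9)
Set denominator = 0: s + 2.9 = 0 → Poles: -2.9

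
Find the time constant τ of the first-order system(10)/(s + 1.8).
First-order system: τ = -1/pole. Pole = -1.8. τ = -1/(-1.8) = 0.5556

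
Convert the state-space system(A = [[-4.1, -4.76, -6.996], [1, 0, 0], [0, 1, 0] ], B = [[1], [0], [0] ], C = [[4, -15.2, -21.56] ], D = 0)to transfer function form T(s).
T(s) = C(sI - A)⁻¹B + D.
Characteristic polynomial det(sI - A) = s^3 + 4.1*s^2 + 4.76*s + 6.996.
Numerator from C·adj(sI-A)·B + D·det(sI-A) = 4*s^2 - 15.2*s - 21.56.
T(s) = (4*s^2 - 15.2*s - 21.56)/(s^3 + 4.1*s^2 + 4.76*s + 6.996)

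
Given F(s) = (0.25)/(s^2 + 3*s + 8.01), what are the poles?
Set denominator = 0: s^2 + 3*s + 8.01 = 0 → Poles: -1.5 + 2.4j, -1.5 - 2.4j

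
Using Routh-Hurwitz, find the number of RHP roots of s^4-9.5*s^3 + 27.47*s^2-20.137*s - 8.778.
Routh array:
s^4: [1, 27.47, -8.778]; s^3: [-9.5, -20.137]; s^2: [25.3503, -8.778]; s^1: [-23.4265]; s^0: [-8.778]
First column: [1, -9.5, 25.3503, -23.4265, -8.778]. Sign changes = RHP roots = 3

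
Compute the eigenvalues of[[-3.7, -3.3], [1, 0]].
Eigenvalues solve det(λI - A) = 0.
Characteristic polynomial: λ^2 + 3.7*λ + 3.3 = 0.
Factor: (λ + 2.2)(λ + 1.5) = 0.
Roots: -1.5, -2.2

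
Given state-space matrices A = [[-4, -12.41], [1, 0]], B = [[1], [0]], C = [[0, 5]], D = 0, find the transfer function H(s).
H(s) = C(sI - A)⁻¹B + D.
Characteristic polynomial det(sI - A) = s^2 + 4*s + 12.41.
Numerator from C·adj(sI-A)·B + D·det(sI-A) = 5.
H(s) = (5)/(s^2 + 4*s + 12.41)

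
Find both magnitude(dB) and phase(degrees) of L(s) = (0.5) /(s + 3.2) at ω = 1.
Substitute s = j*1: L(j1) = 0.142349 - 0.044484j.
|L| = 20*log₁₀(sqrt(Re²+Im²)) = -16.53 dB.
∠L = atan2(Im, Re) = -17.35°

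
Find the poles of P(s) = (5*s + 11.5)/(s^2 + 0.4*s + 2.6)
Set denominator = 0: s^2 + 0.4*s + 2.6 = 0 → Poles: -0.2 + 1.6j, -0.2 - 1.6j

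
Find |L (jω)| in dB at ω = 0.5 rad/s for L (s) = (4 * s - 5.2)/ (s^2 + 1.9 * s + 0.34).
Substitute s = j*0.5: L(j0.5) = 1.57259 + 5.62267j.
|L(j0.5)| = sqrt(Re² + Im²) = 5.838.
20*log₁₀(5.838) = 15.33 dB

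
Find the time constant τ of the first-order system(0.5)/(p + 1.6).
First-order system: τ = -1/pole. Pole = -1.6. τ = -1/(-1.6) = 0.625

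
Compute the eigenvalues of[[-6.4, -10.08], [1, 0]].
Eigenvalues solve det(λI - A) = 0.
Characteristic polynomial: λ^2 + 6.4*λ + 10.08 = 0.
Factor: (λ + 2.8)(λ + 3.6) = 0.
Roots: -2.8, -3.6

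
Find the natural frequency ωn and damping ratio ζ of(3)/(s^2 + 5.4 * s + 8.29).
Underdamped: complex pole -2.7 + 1j. ωn = |pole| = 2.879, ζ = -Re(pole)/ωn = 0.9377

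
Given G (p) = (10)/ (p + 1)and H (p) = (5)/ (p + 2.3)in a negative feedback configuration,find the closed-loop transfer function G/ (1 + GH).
Closed-loop T = G/(1+GH).
Numerator: G_num * H_den = 10*p + 23.
Denominator: G_den * H_den + G_num * H_num = (p^2 + 3.3*p + 2.3) + (50) = p^2 + 3.3*p + 52.3.
T(p) = (10*p + 23)/(p^2 + 3.3*p + 52.3)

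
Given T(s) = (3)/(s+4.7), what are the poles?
Set denominator = 0: s + 4.7 = 0 → Poles: -4.7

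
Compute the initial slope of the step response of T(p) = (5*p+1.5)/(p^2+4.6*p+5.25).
IVT: y'(0⁺) = lim_{p→∞} p²·Y(p) = lim_{p→∞} p·T(p).
deg(num) = 1, deg(den) = 2, relative degree = 1, so p·T(p) → (leading num)/(leading den) = 5/1 = 5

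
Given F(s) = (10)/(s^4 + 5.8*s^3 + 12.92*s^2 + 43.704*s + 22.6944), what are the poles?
Set denominator = 0: s^4 + 5.8*s^3 + 12.92*s^2 + 43.704*s + 22.6944 = (s + 0.6)(s + 4.8)(s^2 + 0.4*s + 7.88) = 0 → Poles: -0.2 + 2.8j, -0.2 - 2.8j, -0.6, -4.8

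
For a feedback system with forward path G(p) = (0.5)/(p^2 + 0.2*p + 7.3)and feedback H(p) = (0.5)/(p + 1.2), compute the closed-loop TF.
Closed-loop T = G/(1+GH).
Numerator: G_num * H_den = 0.5*p + 0.6.
Denominator: G_den * H_den + G_num * H_num = (p^3 + 1.4*p^2 + 7.54*p + 8.76) + (0.25) = p^3 + 1.4*p^2 + 7.54*p + 9.01.
T(p) = (0.5*p + 0.6)/(p^3 + 1.4*p^2 + 7.54*p + 9.01)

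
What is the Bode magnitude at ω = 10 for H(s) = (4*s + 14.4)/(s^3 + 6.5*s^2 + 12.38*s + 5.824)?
Substitute s = j*10: H(j10) = -0.0374774 - 0.0111185j.
|H(j10)| = sqrt(Re² + Im²) = 0.03909.
20*log₁₀(0.03909) = -28.16 dB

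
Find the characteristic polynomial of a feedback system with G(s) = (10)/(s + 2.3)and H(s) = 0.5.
Characteristic poly = G_den * H_den + G_num * H_num = (s + 2.3) + (5) = s + 7.3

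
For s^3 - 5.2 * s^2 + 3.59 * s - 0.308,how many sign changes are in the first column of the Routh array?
Routh array:
s^3: [1, 3.59]; s^2: [-5.2, -0.308]; s^1: [3.53077]; s^0: [-0.308]
First column: [1, -5.2, 3.53077, -0.308]. Sign changes = 3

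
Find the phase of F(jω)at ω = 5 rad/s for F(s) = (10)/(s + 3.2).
Substitute s = j*5: F(j5) = 0.908059 - 1.41884j.
∠F(j5) = atan2(Im, Re) = atan2(-1.41884, 0.908059) = -57.38°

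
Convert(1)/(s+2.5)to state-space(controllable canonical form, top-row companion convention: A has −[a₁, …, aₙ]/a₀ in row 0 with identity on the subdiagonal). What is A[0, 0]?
Reachable canonical form for den = s + 2.5: top row of A = -[a₁,a₂,...,aₙ]/a₀, ones on the subdiagonal, zeros elsewhere.
A = [[-2.5]].
A[0,0] = -2.5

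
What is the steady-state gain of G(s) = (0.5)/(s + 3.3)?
DC gain = G(0) = num(0)/den(0) = 0.5/3.3 = 0.1515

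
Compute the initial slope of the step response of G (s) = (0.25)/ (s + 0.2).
IVT: y'(0⁺) = lim_{s→∞} s²·Y(s) = lim_{s→∞} s·G(s).
deg(num) = 0, deg(den) = 1, relative degree = 1, so s·G(s) → (leading num)/(leading den) = 0.25/1 = 0.25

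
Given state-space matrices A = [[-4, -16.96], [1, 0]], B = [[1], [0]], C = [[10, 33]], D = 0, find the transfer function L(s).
L(s) = C(sI - A)⁻¹B + D.
Characteristic polynomial det(sI - A) = s^2 + 4*s + 16.96.
Numerator from C·adj(sI-A)·B + D·det(sI-A) = 10*s + 33.
L(s) = (10*s + 33)/(s^2 + 4*s + 16.96)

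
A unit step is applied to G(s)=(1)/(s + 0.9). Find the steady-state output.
FVT: lim_{t→∞} y(t) = lim_{s→0} s*Y(s) where Y(s) = G(s)/s.
= lim_{s→0} G(s) = G(0) = num(0)/den(0) = 1/0.9 = 1.111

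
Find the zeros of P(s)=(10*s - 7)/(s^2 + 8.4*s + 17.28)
Set numerator = 0: 10*s - 7 = 0 → Zeros: 0.7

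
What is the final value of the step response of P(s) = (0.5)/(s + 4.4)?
FVT: lim_{t→∞} y(t) = lim_{s→0} s*Y(s) where Y(s) = P(s)/s.
= lim_{s→0} P(s) = P(0) = num(0)/den(0) = 0.5/4.4 = 0.1136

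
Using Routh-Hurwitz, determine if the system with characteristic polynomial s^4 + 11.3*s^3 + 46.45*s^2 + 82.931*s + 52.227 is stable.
Routh array:
s^4: [1, 46.45, 52.227]; s^3: [11.3, 82.931]; s^2: [39.111, 52.227]; s^1: [67.8415]; s^0: [52.227]
First column: [1, 11.3, 39.111, 67.8415, 52.227]. Sign changes = 0.
Yes, stable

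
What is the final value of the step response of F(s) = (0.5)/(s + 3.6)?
FVT: lim_{t→∞} y(t) = lim_{s→0} s*Y(s) where Y(s) = F(s)/s.
= lim_{s→0} F(s) = F(0) = num(0)/den(0) = 0.5/3.6 = 0.1389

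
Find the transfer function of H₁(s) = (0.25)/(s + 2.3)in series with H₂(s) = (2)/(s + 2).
Series: H = H₁ · H₂ = (n₁·n₂)/(d₁·d₂).
Num: n₁·n₂ = 0.5. Den: d₁·d₂ = s^2 + 4.3*s + 4.6.
H(s) = (0.5)/(s^2 + 4.3*s + 4.6)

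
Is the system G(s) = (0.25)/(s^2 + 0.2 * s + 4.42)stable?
Denominator: s^2 + 0.2*s + 4.42. Poles: -0.1 + 2.1j, -0.1 - 2.1j. All Re(p)<0: Yes (stable)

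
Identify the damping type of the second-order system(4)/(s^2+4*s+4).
Standard form: ωn²/(s²+2ζωn·s+ωn²) gives ωn=2, ζ=1.
Critically damped (ζ = 1)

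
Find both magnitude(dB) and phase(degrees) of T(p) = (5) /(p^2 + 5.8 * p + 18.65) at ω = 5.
Substitute p = j*5: T(j5) = -0.0360254 - 0.164525j.
|T| = 20*log₁₀(sqrt(Re²+Im²)) = -15.47 dB.
∠T = atan2(Im, Re) = -102.35°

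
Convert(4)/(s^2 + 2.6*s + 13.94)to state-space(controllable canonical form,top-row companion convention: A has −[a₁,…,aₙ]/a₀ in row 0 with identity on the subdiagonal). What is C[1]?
Reachable canonical form: C = numerator coefficients (right-aligned, zero-padded to length n).
num = 4, C = [[0, 4]].
C[1] = 4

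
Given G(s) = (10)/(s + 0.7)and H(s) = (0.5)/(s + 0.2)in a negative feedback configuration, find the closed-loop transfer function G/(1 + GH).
Closed-loop T = G/(1+GH).
Numerator: G_num * H_den = 10*s + 2.
Denominator: G_den * H_den + G_num * H_num = (s^2 + 0.9*s + 0.14) + (5) = s^2 + 0.9*s + 5.14.
T(s) = (10*s + 2)/(s^2 + 0.9*s + 5.14)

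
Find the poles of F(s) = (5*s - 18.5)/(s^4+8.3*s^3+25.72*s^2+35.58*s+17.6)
Set denominator = 0: s^4 + 8.3*s^3 + 25.72*s^2 + 35.58*s + 17.6 = (s + 3.2)(s + 1.1)(s^2 + 4*s + 5) = 0 → Poles: -1.1, -2 + 1j, -2 - 1j, -3.2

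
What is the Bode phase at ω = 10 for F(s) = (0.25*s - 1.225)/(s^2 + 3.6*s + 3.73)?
Substitute s = j*10: F(j10) = 0.0196831 - 0.0186082j.
∠F(j10) = atan2(Im, Re) = atan2(-0.0186082, 0.0196831) = -43.39°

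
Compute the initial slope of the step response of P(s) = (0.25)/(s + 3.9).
IVT: y'(0⁺) = lim_{s→∞} s²·Y(s) = lim_{s→∞} s·P(s).
deg(num) = 0, deg(den) = 1, relative degree = 1, so s·P(s) → (leading num)/(leading den) = 0.25/1 = 0.25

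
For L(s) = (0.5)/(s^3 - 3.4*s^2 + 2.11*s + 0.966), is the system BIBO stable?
Denominator: s^3 - 3.4*s^2 + 2.11*s + 0.966 = (s - 2.3)(s + 0.3)(s - 1.4). Poles: -0.3, 1.4, 2.3. All Re(p)<0: No (unstable)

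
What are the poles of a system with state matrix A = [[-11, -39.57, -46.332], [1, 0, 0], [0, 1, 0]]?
Eigenvalues solve det(λI - A) = 0.
Characteristic polynomial: λ^3 + 11*λ^2 + 39.57*λ + 46.332 = 0.
Factor: (λ + 3.9)(λ + 4.4)(λ + 2.7) = 0.
Roots: -2.7, -3.9, -4.4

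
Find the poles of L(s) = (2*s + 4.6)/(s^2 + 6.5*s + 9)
Set denominator = 0: s^2 + 6.5*s + 9 = (s + 2)(s + 4.5) = 0 → Poles: -2, -4.5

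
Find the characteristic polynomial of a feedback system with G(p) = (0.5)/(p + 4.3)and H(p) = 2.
Characteristic poly = G_den * H_den + G_num * H_num = (p + 4.3) + (1) = p + 5.3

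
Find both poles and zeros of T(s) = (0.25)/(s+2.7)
Set denominator = 0: s + 2.7 = 0 → Poles: -2.7
Numerator is a nonzero constant (0.25) → Zeros: none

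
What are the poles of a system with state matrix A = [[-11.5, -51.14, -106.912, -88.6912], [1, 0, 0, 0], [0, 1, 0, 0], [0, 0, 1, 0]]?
Eigenvalues solve det(λI - A) = 0.
Characteristic polynomial: λ^4 + 11.5*λ^3 + 51.14*λ^2 + 106.912*λ + 88.6912 = 0.
Factor: (λ + 2.6)(λ + 4.1)(λ^2 + 4.8*λ + 8.32) = 0.
Roots: -2.4 + 1.6j, -2.4 - 1.6j, -2.6, -4.1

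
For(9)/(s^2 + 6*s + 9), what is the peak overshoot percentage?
Standard form: ωn²/(s²+2ζωn·s+ωn²) → ωn = 3, ζ = 1.
ζ ≥ 1, so the response is non-oscillatory: peak overshoot = 0%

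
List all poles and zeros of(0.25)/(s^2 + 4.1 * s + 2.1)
Set denominator = 0: s^2 + 4.1*s + 2.1 = (s + 0.6)(s + 3.5) = 0 → Poles: -0.6, -3.5
Numerator is a nonzero constant (0.25) → Zeros: none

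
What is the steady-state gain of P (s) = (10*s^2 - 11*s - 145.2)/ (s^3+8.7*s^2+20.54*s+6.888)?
DC gain = P(0) = num(0)/den(0) = -145.2/6.888 = -21.08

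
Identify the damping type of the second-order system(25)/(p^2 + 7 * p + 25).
Standard form: ωn²/(p²+2ζωn·p+ωn²) gives ωn=5, ζ=0.7.
Underdamped (ζ = 0.7 < 1)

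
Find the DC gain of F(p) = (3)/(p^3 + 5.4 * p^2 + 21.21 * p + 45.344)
DC gain = F(0) = num(0)/den(0) = 3/45.344 = 0.06616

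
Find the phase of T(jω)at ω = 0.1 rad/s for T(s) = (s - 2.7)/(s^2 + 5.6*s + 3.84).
Substitute s = j*0.1: T(j0.1) = -0.686468 + 0.126481j.
∠T(j0.1) = atan2(Im, Re) = atan2(0.126481, -0.686468) = 169.56°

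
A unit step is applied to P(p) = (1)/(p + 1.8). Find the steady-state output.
FVT: lim_{t→∞} y(t) = lim_{p→0} p*Y(p) where Y(p) = P(p)/p.
= lim_{p→0} P(p) = P(0) = num(0)/den(0) = 1/1.8 = 0.5556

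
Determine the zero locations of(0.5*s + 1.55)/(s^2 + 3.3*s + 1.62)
Set numerator = 0: 0.5*s + 1.55 = 0 → Zeros: -3.1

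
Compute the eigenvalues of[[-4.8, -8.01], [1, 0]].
Eigenvalues solve det(λI - A) = 0.
Characteristic polynomial: λ^2 + 4.8*λ + 8.01 = 0.
Roots: -2.4 + 1.5j, -2.4 - 1.5j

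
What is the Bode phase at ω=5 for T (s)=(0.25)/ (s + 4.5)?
Substitute s = j*5: T(j5) = 0.0248619 - 0.0276243j.
∠T(j5) = atan2(Im, Re) = atan2(-0.0276243, 0.0248619) = -48.01°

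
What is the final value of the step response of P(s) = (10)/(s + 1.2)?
FVT: lim_{t→∞} y(t) = lim_{s→0} s*Y(s) where Y(s) = P(s)/s.
= lim_{s→0} P(s) = P(0) = num(0)/den(0) = 10/1.2 = 8.333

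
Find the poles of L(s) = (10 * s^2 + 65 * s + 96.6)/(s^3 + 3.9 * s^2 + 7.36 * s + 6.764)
Set denominator = 0: s^3 + 3.9*s^2 + 7.36*s + 6.764 = (s + 1.9)(s^2 + 2*s + 3.56) = 0 → Poles: -1 + 1.6j, -1 - 1.6j, -1.9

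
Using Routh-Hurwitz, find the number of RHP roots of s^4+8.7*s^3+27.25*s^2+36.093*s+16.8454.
Routh array:
s^4: [1, 27.25, 16.8454]; s^3: [8.7, 36.093]; s^2: [23.1014, 16.8454]; s^1: [29.749]; s^0: [16.8454]
First column: [1, 8.7, 23.1014, 29.749, 16.8454]. Sign changes = RHP roots = 0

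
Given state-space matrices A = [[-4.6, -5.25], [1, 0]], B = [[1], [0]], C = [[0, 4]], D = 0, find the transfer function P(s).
P(s) = C(sI - A)⁻¹B + D.
Characteristic polynomial det(sI - A) = s^2 + 4.6*s + 5.25.
Numerator from C·adj(sI-A)·B + D·det(sI-A) = 4.
P(s) = (4)/(s^2 + 4.6*s + 5.25)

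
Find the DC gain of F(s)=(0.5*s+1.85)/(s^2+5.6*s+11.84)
DC gain = F(0) = num(0)/den(0) = 1.85/11.84 = 0.1562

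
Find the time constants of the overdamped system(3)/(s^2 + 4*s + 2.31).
Overdamped: real poles at -0.7, -3.3. τ = -1/pole → τ₁ = 1.429, τ₂ = 0.303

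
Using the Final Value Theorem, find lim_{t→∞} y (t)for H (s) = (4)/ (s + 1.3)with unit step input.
FVT: lim_{t→∞} y(t) = lim_{s→0} s*Y(s) where Y(s) = H(s)/s.
= lim_{s→0} H(s) = H(0) = num(0)/den(0) = 4/1.3 = 3.077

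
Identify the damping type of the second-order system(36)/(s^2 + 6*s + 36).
Standard form: ωn²/(s²+2ζωn·s+ωn²) gives ωn=6, ζ=0.5.
Underdamped (ζ = 0.5 < 1)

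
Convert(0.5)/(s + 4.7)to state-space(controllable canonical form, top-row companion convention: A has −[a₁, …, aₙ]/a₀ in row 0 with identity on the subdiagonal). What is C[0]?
Reachable canonical form: C = numerator coefficients (right-aligned, zero-padded to length n).
num = 0.5, C = [[0.5]].
C[0] = 0.5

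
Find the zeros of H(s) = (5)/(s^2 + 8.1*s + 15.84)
Numerator is a nonzero constant (5) → Zeros: none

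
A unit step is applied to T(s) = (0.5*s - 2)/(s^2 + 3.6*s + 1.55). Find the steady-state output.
FVT: lim_{t→∞} y(t) = lim_{s→0} s*Y(s) where Y(s) = T(s)/s.
= lim_{s→0} T(s) = T(0) = num(0)/den(0) = -2/1.55 = -1.29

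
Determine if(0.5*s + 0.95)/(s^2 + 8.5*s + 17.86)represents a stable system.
Denominator: s^2 + 8.5*s + 17.86 = (s + 4.7)(s + 3.8). Poles: -3.8, -4.7. All Re(p)<0: Yes (stable)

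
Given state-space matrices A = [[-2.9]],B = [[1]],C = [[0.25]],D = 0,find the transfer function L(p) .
L(p) = C(pI - A)⁻¹B + D.
Characteristic polynomial det(pI - A) = p + 2.9.
Numerator from C·adj(pI-A)·B + D·det(pI-A) = 0.25.
L(p) = (0.25)/(p + 2.9)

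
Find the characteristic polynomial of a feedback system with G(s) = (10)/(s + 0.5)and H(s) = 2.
Characteristic poly = G_den * H_den + G_num * H_num = (s + 0.5) + (20) = s + 20.5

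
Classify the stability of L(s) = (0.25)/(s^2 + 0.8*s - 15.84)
Denominator: s^2 + 0.8*s - 15.84 = (s - 3.6)(s + 4.4). Poles: -4.4, 3.6. Unstable (1 pole(s) in RHP)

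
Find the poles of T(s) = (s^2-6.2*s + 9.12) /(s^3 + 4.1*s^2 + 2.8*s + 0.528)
Set denominator = 0: s^3 + 4.1*s^2 + 2.8*s + 0.528 = (s + 0.4)(s + 0.4)(s + 3.3) = 0 → Poles: -0.4, -0.4, -3.3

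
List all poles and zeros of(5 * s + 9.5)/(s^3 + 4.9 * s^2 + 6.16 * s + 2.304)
Set denominator = 0: s^3 + 4.9*s^2 + 6.16*s + 2.304 = (s + 3.2)(s + 0.8)(s + 0.9) = 0 → Poles: -0.8, -0.9, -3.2
Set numerator = 0: 5*s + 9.5 = 0 → Zeros: -1.9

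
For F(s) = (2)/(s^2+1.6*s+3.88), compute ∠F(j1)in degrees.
Substitute s = j*1: F(j1) = 0.53066 - 0.294811j.
∠F(j1) = atan2(Im, Re) = atan2(-0.294811, 0.53066) = -29.05°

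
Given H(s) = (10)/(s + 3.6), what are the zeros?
Numerator is a nonzero constant (10) → Zeros: none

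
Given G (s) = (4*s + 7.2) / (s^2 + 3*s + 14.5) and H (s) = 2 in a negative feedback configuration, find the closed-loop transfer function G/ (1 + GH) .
Closed-loop T = G/(1+GH).
Numerator: G_num * H_den = 4*s + 7.2.
Denominator: G_den * H_den + G_num * H_num = (s^2 + 3*s + 14.5) + (8*s + 14.4) = s^2 + 11*s + 28.9.
T(s) = (4*s + 7.2)/(s^2 + 11*s + 28.9)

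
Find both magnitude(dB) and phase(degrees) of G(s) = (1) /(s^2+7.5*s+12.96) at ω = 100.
Substitute s = j*100: G(j100) = -9.95682e-05 - 7.47731e-06j.
|G| = 20*log₁₀(sqrt(Re²+Im²)) = -80.01 dB.
∠G = atan2(Im, Re) = -175.71°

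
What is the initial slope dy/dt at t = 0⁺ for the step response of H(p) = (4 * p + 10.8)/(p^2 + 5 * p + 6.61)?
IVT: y'(0⁺) = lim_{p→∞} p²·Y(p) = lim_{p→∞} p·H(p).
deg(num) = 1, deg(den) = 2, relative degree = 1, so p·H(p) → (leading num)/(leading den) = 4/1 = 4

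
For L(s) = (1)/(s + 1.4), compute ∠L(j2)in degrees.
Substitute s = j*2: L(j2) = 0.234899 - 0.33557j.
∠L(j2) = atan2(Im, Re) = atan2(-0.33557, 0.234899) = -55.01°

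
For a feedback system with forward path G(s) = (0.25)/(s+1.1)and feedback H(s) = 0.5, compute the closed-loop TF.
Closed-loop T = G/(1+GH).
Numerator: G_num * H_den = 0.25.
Denominator: G_den * H_den + G_num * H_num = (s + 1.1) + (0.125) = s + 1.225.
T(s) = (0.25)/(s + 1.225)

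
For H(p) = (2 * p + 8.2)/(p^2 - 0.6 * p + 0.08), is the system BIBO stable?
Denominator: p^2 - 0.6*p + 0.08 = (p - 0.4)(p - 0.2). Poles: 0.2, 0.4. All Re(p)<0: No (unstable)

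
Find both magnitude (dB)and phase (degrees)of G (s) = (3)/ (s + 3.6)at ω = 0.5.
Substitute s = j*0.5: G(j0.5) = 0.817562 - 0.11355j.
|G| = 20*log₁₀(sqrt(Re²+Im²)) = -1.67 dB.
∠G = atan2(Im, Re) = -7.91°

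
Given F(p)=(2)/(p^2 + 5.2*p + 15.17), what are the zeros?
Numerator is a nonzero constant (2) → Zeros: none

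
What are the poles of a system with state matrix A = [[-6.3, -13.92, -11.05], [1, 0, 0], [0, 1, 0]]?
Eigenvalues solve det(λI - A) = 0.
Characteristic polynomial: λ^3 + 6.3*λ^2 + 13.92*λ + 11.05 = 0.
Factor: (λ + 2.5)(λ^2 + 3.8*λ + 4.42) = 0.
Roots: -1.9 + 0.9j, -1.9 - 0.9j, -2.5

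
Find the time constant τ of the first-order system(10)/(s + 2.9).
First-order system: τ = -1/pole. Pole = -2.9. τ = -1/(-2.9) = 0.3448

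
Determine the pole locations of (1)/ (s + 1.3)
Set denominator = 0: s + 1.3 = 0 → Poles: -1.3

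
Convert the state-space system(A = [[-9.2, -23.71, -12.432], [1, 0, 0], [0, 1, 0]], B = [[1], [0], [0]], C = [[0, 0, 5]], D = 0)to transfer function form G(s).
G(s) = C(sI - A)⁻¹B + D.
Characteristic polynomial det(sI - A) = s^3 + 9.2*s^2 + 23.71*s + 12.432.
Numerator from C·adj(sI-A)·B + D·det(sI-A) = 5.
G(s) = (5)/(s^3 + 9.2*s^2 + 23.71*s + 12.432)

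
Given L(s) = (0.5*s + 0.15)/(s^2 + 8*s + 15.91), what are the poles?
Set denominator = 0: s^2 + 8*s + 15.91 = (s + 4.3)(s + 3.7) = 0 → Poles: -3.7, -4.3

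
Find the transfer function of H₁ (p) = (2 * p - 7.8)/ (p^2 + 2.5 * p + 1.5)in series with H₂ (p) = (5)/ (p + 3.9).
Series: H = H₁ · H₂ = (n₁·n₂)/(d₁·d₂).
Num: n₁·n₂ = 10*p - 39. Den: d₁·d₂ = p^3 + 6.4*p^2 + 11.25*p + 5.85.
H(p) = (10*p - 39)/(p^3 + 6.4*p^2 + 11.25*p + 5.85)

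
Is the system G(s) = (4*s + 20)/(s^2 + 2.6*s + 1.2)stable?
Denominator: s^2 + 2.6*s + 1.2 = (s + 2)(s + 0.6). Poles: -0.6, -2. All Re(p)<0: Yes (stable)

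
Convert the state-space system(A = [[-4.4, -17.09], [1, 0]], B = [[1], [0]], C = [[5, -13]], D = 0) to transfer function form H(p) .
H(p) = C(pI - A)⁻¹B + D.
Characteristic polynomial det(pI - A) = p^2 + 4.4*p + 17.09.
Numerator from C·adj(pI-A)·B + D·det(pI-A) = 5*p - 13.
H(p) = (5*p - 13)/(p^2 + 4.4*p + 17.09)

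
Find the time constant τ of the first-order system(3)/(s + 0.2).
First-order system: τ = -1/pole. Pole = -0.2. τ = -1/(-0.2) = 5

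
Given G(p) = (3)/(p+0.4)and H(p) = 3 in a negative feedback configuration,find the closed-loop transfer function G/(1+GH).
Closed-loop T = G/(1+GH).
Numerator: G_num * H_den = 3.
Denominator: G_den * H_den + G_num * H_num = (p + 0.4) + (9) = p + 9.4.
T(p) = (3)/(p + 9.4)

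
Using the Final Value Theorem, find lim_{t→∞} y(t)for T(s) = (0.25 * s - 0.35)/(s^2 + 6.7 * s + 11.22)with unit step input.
FVT: lim_{t→∞} y(t) = lim_{s→0} s*Y(s) where Y(s) = T(s)/s.
= lim_{s→0} T(s) = T(0) = num(0)/den(0) = -0.35/11.22 = -0.03119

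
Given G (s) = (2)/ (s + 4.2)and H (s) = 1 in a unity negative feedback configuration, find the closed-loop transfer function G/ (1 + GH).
Closed-loop T = G/(1+GH).
Numerator: G_num * H_den = 2.
Denominator: G_den * H_den + G_num * H_num = (s + 4.2) + (2) = s + 6.2.
T(s) = (2)/(s + 6.2)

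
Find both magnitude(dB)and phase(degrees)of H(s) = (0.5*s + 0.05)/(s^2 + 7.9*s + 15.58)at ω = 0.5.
Substitute s = j*0.5: H(j0.5) = 0.00699888 + 0.0145045j.
|H| = 20*log₁₀(sqrt(Re²+Im²)) = -35.86 dB.
∠H = atan2(Im, Re) = 64.24°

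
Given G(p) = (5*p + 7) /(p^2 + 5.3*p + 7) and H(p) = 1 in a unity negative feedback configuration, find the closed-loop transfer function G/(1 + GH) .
Closed-loop T = G/(1+GH).
Numerator: G_num * H_den = 5*p + 7.
Denominator: G_den * H_den + G_num * H_num = (p^2 + 5.3*p + 7) + (5*p + 7) = p^2 + 10.3*p + 14.
T(p) = (5*p + 7)/(p^2 + 10.3*p + 14)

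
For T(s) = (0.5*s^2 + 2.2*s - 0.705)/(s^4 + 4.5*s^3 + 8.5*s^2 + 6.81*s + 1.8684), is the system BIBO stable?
Denominator: s^4 + 4.5*s^3 + 8.5*s^2 + 6.81*s + 1.8684 = (s + 0.9)(s + 0.6)(s^2 + 3*s + 3.46). Poles: -0.6, -0.9, -1.5 + 1.1j, -1.5 - 1.1j. All Re(p)<0: Yes (stable)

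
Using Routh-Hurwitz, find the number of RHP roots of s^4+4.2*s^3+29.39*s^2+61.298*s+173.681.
Routh array:
s^4: [1, 29.39, 173.681]; s^3: [4.2, 61.298]; s^2: [14.7952, 173.681]; s^1: [11.9943]; s^0: [173.681]
First column: [1, 4.2, 14.7952, 11.9943, 173.681]. Sign changes = RHP roots = 0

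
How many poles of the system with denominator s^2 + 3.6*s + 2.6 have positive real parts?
s^2 + 3.6*s + 2.6 = (s + 1)(s + 2.6). Poles: -1, -2.6. RHP poles (Re>0): 0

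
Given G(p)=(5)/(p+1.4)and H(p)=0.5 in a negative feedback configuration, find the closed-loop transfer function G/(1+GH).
Closed-loop T = G/(1+GH).
Numerator: G_num * H_den = 5.
Denominator: G_den * H_den + G_num * H_num = (p + 1.4) + (2.5) = p + 3.9.
T(p) = (5)/(p + 3.9)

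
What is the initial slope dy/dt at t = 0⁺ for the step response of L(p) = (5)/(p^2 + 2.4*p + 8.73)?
IVT: y'(0⁺) = lim_{p→∞} p²·Y(p) = lim_{p→∞} p·L(p).
deg(num) = 0, deg(den) = 2, relative degree = 2 ≥ 2, so p·L(p) → 0. Initial slope = 0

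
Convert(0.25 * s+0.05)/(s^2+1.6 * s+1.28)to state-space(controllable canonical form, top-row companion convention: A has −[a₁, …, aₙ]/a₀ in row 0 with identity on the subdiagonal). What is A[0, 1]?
Reachable canonical form for den = s^2 + 1.6*s + 1.28: top row of A = -[a₁,a₂,...,aₙ]/a₀, ones on the subdiagonal, zeros elsewhere.
A = [[-1.6, -1.28], [1, 0]].
A[0,1] = -1.28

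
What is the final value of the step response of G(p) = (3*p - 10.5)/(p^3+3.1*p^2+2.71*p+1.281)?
FVT: lim_{t→∞} y(t) = lim_{p→0} p*Y(p) where Y(p) = G(p)/p.
= lim_{p→0} G(p) = G(0) = num(0)/den(0) = -10.5/1.281 = -8.197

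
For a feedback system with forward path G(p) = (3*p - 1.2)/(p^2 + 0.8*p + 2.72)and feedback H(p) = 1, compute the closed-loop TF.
Closed-loop T = G/(1+GH).
Numerator: G_num * H_den = 3*p - 1.2.
Denominator: G_den * H_den + G_num * H_num = (p^2 + 0.8*p + 2.72) + (3*p - 1.2) = p^2 + 3.8*p + 1.52.
T(p) = (3*p - 1.2)/(p^2 + 3.8*p + 1.52)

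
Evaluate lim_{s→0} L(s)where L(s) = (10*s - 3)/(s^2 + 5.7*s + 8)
DC gain = L(0) = num(0)/den(0) = -3/8 = -0.375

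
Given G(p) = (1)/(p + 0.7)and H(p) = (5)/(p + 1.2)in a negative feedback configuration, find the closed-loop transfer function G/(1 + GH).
Closed-loop T = G/(1+GH).
Numerator: G_num * H_den = p + 1.2.
Denominator: G_den * H_den + G_num * H_num = (p^2 + 1.9*p + 0.84) + (5) = p^2 + 1.9*p + 5.84.
T(p) = (p + 1.2)/(p^2 + 1.9*p + 5.84)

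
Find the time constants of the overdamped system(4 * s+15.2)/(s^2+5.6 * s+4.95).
Overdamped: real poles at -4.5, -1.1. τ = -1/pole → τ₁ = 0.2222, τ₂ = 0.9091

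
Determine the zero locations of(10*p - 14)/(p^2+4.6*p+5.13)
Set numerator = 0: 10*p - 14 = 0 → Zeros: 1.4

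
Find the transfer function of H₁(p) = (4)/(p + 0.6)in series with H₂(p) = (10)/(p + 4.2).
Series: H = H₁ · H₂ = (n₁·n₂)/(d₁·d₂).
Num: n₁·n₂ = 40. Den: d₁·d₂ = p^2 + 4.8*p + 2.52.
H(p) = (40)/(p^2 + 4.8*p + 2.52)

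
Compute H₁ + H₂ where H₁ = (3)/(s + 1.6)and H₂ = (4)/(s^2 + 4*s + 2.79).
Parallel: H = H₁ + H₂ = (n₁·d₂ + n₂·d₁)/(d₁·d₂).
n₁·d₂ = 3*s^2 + 12*s + 8.37. n₂·d₁ = 4*s + 6.4. Sum = 3*s^2 + 16*s + 14.77. d₁·d₂ = s^3 + 5.6*s^2 + 9.19*s + 4.464.
H(s) = (3*s^2 + 16*s + 14.77)/(s^3 + 5.6*s^2 + 9.19*s + 4.464)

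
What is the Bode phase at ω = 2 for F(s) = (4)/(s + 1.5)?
Substitute s = j*2: F(j2) = 0.96 - 1.28j.
∠F(j2) = atan2(Im, Re) = atan2(-1.28, 0.96) = -53.13°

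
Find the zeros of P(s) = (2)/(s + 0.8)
Numerator is a nonzero constant (2) → Zeros: none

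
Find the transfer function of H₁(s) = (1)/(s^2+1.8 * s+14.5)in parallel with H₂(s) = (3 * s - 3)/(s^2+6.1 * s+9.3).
Parallel: H = H₁ + H₂ = (n₁·d₂ + n₂·d₁)/(d₁·d₂).
n₁·d₂ = s^2 + 6.1*s + 9.3. n₂·d₁ = 3*s^3 + 2.4*s^2 + 38.1*s - 43.5. Sum = 3*s^3 + 3.4*s^2 + 44.2*s - 34.2. d₁·d₂ = s^4 + 7.9*s^3 + 34.78*s^2 + 105.19*s + 134.85.
H(s) = (3*s^3 + 3.4*s^2 + 44.2*s - 34.2)/(s^4 + 7.9*s^3 + 34.78*s^2 + 105.19*s + 134.85)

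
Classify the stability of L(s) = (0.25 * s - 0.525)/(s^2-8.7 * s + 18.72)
Denominator: s^2 - 8.7*s + 18.72 = (s - 4.8)(s - 3.9). Poles: 3.9, 4.8. Unstable (2 pole(s) in RHP)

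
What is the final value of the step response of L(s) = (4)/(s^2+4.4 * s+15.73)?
FVT: lim_{t→∞} y(t) = lim_{s→0} s*Y(s) where Y(s) = L(s)/s.
= lim_{s→0} L(s) = L(0) = num(0)/den(0) = 4/15.73 = 0.2543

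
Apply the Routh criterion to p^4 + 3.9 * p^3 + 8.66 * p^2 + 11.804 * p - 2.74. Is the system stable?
Routh array:
p^4: [1, 8.66, -2.74]; p^3: [3.9, 11.804]; p^2: [5.63333, -2.74]; p^1: [13.7009]; p^0: [-2.74]
First column: [1, 3.9, 5.63333, 13.7009, -2.74]. Sign changes = 1.
No, unstable (1 RHP root(s))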